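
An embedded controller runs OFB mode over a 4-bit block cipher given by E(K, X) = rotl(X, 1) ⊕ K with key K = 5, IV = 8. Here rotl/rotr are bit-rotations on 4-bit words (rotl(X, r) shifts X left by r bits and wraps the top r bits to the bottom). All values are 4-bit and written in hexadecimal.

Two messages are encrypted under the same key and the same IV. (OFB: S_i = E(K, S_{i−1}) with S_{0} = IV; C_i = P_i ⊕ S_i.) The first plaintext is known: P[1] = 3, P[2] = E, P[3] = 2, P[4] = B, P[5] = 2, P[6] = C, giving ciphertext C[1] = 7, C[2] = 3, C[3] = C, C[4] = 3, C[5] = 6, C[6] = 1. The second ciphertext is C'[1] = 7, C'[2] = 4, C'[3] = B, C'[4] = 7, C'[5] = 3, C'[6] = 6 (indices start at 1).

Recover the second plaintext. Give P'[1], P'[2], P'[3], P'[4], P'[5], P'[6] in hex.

P'[1] = 3, P'[2] = 9, P'[3] = 5, P'[4] = F, P'[5] = 7, P'[6] = B

In OFB with a reused IV, both messages share the same keystream S_i, so C_i ⊕ C'_i = P_i ⊕ P'_i and thus P'_i = P_i ⊕ C_i ⊕ C'_i.
P'[1]: 3 ⊕ 7 ⊕ 7 = 3.
P'[2]: E ⊕ 3 ⊕ 4 = 9.
P'[3]: 2 ⊕ C ⊕ B = 5.
P'[4]: B ⊕ 3 ⊕ 7 = F.
P'[5]: 2 ⊕ 6 ⊕ 3 = 7.
P'[6]: C ⊕ 1 ⊕ 6 = B.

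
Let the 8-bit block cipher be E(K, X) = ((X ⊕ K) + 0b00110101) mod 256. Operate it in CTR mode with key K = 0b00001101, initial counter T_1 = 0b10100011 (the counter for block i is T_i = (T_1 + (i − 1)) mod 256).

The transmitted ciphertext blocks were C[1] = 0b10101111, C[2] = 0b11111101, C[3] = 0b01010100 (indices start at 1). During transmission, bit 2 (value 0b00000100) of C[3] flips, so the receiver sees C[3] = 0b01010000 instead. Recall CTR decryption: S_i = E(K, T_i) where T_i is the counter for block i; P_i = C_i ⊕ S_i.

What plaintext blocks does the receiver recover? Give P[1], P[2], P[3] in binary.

P[1] = 0b01001100, P[2] = 0b00100011, P[3] = 0b10001101

Only C[3] changed, to 0b01010000. In CTR, a change in C_i flips the same bit in P_i only; the keystream is unaffected. Decrypting the received ciphertext:
P[1]: T = 0b10100011, S = E(K, T) = 0b11100011; 0b10101111 ⊕ 0b11100011 = 0b01001100.
P[2]: T = 0b10100100, S = E(K, T) = 0b11011110; 0b11111101 ⊕ 0b11011110 = 0b00100011.
P[3]: T = 0b10100101, S = E(K, T) = 0b11011101; 0b01010000 ⊕ 0b11011101 = 0b10001101.
Blocks that differ from the original plaintext: P[3].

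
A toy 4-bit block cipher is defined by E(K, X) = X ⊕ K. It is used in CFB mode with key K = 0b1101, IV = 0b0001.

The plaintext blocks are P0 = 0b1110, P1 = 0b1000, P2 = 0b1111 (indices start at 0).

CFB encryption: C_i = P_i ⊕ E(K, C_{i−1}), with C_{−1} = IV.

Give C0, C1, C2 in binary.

C0 = 0b0010, C1 = 0b0111, C2 = 0b0101

C0: E(K, 0b0001) = 0b1100; 0b1110 ⊕ 0b1100 = 0b0010.
C1: E(K, 0b0010) = 0b1111; 0b1000 ⊕ 0b1111 = 0b0111.
C2: E(K, 0b0111) = 0b1010; 0b1111 ⊕ 0b1010 = 0b0101.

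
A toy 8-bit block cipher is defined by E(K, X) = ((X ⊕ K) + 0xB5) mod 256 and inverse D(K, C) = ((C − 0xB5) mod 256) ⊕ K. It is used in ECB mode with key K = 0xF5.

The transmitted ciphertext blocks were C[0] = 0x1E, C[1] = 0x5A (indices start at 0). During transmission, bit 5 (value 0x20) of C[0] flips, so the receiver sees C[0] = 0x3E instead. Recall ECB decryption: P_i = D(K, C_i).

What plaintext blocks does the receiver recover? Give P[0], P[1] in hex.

P[0] = 0x7C, P[1] = 0x50

Only C[0] changed, to 0x3E. In ECB, a change in C_i affects only P_i. Decrypting the received ciphertext:
P[0]: D(K, 0x3E) = 0x7C.
P[1]: D(K, 0x5A) = 0x50.
Blocks that differ from the original plaintext: P[0].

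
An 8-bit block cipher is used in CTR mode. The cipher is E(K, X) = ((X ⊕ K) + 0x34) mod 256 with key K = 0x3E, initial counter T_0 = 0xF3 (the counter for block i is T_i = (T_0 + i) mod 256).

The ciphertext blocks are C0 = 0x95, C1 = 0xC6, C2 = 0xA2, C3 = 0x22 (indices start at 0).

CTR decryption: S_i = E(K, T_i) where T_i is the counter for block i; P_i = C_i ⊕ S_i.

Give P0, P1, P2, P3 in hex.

P0: T = 0xF3, S = E(K, T) = 0x01; 0x95 ⊕ 0x01 = 0x94.
P1: T = 0xF4, S = E(K, T) = 0xFE; 0xC6 ⊕ 0xFE = 0x38.
P2: T = 0xF5, S = E(K, T) = 0xFF; 0xA2 ⊕ 0xFF = 0x5D.
P3: T = 0xF6, S = E(K, T) = 0xFC; 0x22 ⊕ 0xFC = 0xDE.

P0 = 0x94, P1 = 0x38, P2 = 0x5D, P3 = 0xDE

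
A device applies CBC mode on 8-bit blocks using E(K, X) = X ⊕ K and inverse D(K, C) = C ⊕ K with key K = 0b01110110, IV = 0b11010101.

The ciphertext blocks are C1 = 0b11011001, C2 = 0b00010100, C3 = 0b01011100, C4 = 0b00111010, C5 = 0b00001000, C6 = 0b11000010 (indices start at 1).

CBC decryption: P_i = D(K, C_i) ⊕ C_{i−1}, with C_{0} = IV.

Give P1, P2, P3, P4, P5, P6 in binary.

P1: D(K, 0b11011001) = 0b10101111; 0b10101111 ⊕ 0b11010101 = 0b01111010.
P2: D(K, 0b00010100) = 0b01100010; 0b01100010 ⊕ 0b11011001 = 0b10111011.
P3: D(K, 0b01011100) = 0b00101010; 0b00101010 ⊕ 0b00010100 = 0b00111110.
P4: D(K, 0b00111010) = 0b01001100; 0b01001100 ⊕ 0b01011100 = 0b00010000.
P5: D(K, 0b00001000) = 0b01111110; 0b01111110 ⊕ 0b00111010 = 0b01000100.
P6: D(K, 0b11000010) = 0b10110100; 0b10110100 ⊕ 0b00001000 = 0b10111100.

P1 = 0b01111010, P2 = 0b10111011, P3 = 0b00111110, P4 = 0b00010000, P5 = 0b01000100, P6 = 0b10111100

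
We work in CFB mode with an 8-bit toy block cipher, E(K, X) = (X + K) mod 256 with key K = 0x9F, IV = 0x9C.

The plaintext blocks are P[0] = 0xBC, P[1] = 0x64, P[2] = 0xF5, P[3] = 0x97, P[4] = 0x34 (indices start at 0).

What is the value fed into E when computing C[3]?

0x14

CFB encryption: C_i = P_i ⊕ E(K, C_{i−1}), with C_{−1} = IV.
C[0]: E(K, 0x9C) = 0x3B; 0xBC ⊕ 0x3B = 0x87.
C[1]: E(K, 0x87) = 0x26; 0x64 ⊕ 0x26 = 0x42.
C[2]: E(K, 0x42) = 0xE1; 0xF5 ⊕ 0xE1 = 0x14.
C[3]: E(K, 0x14) = 0xB3; 0x97 ⊕ 0xB3 = 0x24.
So the input to E for block [3] is 0x14.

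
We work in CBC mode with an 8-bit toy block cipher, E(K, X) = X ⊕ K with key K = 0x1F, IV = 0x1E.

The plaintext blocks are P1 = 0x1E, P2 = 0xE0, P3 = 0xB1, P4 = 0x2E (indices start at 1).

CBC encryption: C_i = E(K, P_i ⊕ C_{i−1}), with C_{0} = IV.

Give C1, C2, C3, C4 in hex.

C1: P1 ⊕ 0x1E = 0x00; E(K, 0x00) = 0x1F.
C2: P2 ⊕ 0x1F = 0xFF; E(K, 0xFF) = 0xE0.
C3: P3 ⊕ 0xE0 = 0x51; E(K, 0x51) = 0x4E.
C4: P4 ⊕ 0x4E = 0x60; E(K, 0x60) = 0x7F.

C1 = 0x1F, C2 = 0xE0, C3 = 0x4E, C4 = 0x7F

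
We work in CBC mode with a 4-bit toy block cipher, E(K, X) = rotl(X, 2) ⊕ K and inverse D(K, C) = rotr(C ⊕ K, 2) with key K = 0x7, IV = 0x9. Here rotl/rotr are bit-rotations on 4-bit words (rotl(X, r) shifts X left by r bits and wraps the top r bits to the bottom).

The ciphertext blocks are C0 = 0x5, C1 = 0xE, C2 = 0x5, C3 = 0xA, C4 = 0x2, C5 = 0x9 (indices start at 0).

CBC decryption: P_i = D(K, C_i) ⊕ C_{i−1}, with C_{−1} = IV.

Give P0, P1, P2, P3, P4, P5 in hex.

P0: D(K, 0x5) = 0x8; 0x8 ⊕ 0x9 = 0x1.
P1: D(K, 0xE) = 0x6; 0x6 ⊕ 0x5 = 0x3.
P2: D(K, 0x5) = 0x8; 0x8 ⊕ 0xE = 0x6.
P3: D(K, 0xA) = 0x7; 0x7 ⊕ 0x5 = 0x2.
P4: D(K, 0x2) = 0x5; 0x5 ⊕ 0xA = 0xF.
P5: D(K, 0x9) = 0xB; 0xB ⊕ 0x2 = 0x9.

P0 = 0x1, P1 = 0x3, P2 = 0x6, P3 = 0x2, P4 = 0xF, P5 = 0x9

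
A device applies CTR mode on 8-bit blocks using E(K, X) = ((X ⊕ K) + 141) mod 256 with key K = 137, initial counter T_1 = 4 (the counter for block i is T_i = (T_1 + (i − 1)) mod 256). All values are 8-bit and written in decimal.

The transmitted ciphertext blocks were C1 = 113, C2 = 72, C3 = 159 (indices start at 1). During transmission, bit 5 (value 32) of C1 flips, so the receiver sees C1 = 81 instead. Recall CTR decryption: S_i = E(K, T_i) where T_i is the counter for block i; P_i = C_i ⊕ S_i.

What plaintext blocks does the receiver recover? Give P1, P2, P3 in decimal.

P1 = 75, P2 = 81, P3 = 131

Only C1 changed, to 81. In CTR, a change in C_i flips the same bit in P_i only; the keystream is unaffected. Decrypting the received ciphertext:
P1: T = 4, S = E(K, T) = 26; 81 ⊕ 26 = 75.
P2: T = 5, S = E(K, T) = 25; 72 ⊕ 25 = 81.
P3: T = 6, S = E(K, T) = 28; 159 ⊕ 28 = 131.
Blocks that differ from the original plaintext: P1.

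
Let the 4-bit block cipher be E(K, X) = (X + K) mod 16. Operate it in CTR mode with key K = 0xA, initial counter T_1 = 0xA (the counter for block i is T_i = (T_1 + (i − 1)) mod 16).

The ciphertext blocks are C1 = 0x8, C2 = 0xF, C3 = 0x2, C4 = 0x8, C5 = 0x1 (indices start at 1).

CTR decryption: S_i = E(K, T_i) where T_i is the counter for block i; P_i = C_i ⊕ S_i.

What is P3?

P3 = 0x4

P3: T = 0xC, S = E(K, T) = 0x6; 0x2 ⊕ 0x6 = 0x4.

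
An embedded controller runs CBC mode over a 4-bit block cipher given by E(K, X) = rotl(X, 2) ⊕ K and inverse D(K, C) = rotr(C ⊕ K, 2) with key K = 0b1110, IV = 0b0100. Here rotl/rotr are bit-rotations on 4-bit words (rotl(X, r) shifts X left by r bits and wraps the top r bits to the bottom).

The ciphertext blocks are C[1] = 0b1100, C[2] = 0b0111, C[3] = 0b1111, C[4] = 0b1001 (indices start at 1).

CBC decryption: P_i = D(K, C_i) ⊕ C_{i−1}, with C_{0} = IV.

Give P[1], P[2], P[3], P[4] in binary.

P[1] = 0b1100, P[2] = 0b1010, P[3] = 0b0011, P[4] = 0b0010

P[1]: D(K, 0b1100) = 0b1000; 0b1000 ⊕ 0b0100 = 0b1100.
P[2]: D(K, 0b0111) = 0b0110; 0b0110 ⊕ 0b1100 = 0b1010.
P[3]: D(K, 0b1111) = 0b0100; 0b0100 ⊕ 0b0111 = 0b0011.
P[4]: D(K, 0b1001) = 0b1101; 0b1101 ⊕ 0b1111 = 0b0010.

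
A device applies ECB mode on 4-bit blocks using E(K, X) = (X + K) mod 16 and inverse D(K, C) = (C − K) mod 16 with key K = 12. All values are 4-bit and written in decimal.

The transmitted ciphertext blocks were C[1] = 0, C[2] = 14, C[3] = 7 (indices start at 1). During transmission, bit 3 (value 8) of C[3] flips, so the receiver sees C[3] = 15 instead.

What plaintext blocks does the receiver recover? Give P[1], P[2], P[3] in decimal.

P[1] = 4, P[2] = 2, P[3] = 3

ECB decryption: P_i = D(K, C_i).
Only C[3] changed, to 15. In ECB, a change in C_i affects only P_i. Decrypting the received ciphertext:
P[1]: D(K, 0) = 4.
P[2]: D(K, 14) = 2.
P[3]: D(K, 15) = 3.
Blocks that differ from the original plaintext: P[3].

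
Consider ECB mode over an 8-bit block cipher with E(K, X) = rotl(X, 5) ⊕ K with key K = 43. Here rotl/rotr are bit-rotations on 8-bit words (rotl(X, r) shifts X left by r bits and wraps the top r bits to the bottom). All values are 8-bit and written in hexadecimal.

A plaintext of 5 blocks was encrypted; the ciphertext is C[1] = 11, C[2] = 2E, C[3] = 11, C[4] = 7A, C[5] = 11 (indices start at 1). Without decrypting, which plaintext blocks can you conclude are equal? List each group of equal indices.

P[1] = P[3] = P[5]

ECB encrypts each block independently with the same key, so equal ciphertext blocks imply equal plaintext blocks.
C[1] = C[3] = C[5] = 11, so P[1] = P[3] = P[5].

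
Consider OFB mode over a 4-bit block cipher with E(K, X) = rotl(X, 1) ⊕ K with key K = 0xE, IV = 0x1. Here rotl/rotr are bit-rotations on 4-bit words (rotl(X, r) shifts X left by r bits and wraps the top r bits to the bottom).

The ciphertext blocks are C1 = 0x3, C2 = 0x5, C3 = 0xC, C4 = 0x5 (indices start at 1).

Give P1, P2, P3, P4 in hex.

P1 = 0xF, P2 = 0x2, P3 = 0xC, P4 = 0xB

OFB decryption: S_i = E(K, S_{i−1}) with S_{0} = IV; P_i = C_i ⊕ S_i.
P1: S = E(K, 0x1) = 0xC; 0x3 ⊕ 0xC = 0xF.
P2: S = E(K, 0xC) = 0x7; 0x5 ⊕ 0x7 = 0x2.
P3: S = E(K, 0x7) = 0x0; 0xC ⊕ 0x0 = 0xC.
P4: S = E(K, 0x0) = 0xE; 0x5 ⊕ 0xE = 0xB.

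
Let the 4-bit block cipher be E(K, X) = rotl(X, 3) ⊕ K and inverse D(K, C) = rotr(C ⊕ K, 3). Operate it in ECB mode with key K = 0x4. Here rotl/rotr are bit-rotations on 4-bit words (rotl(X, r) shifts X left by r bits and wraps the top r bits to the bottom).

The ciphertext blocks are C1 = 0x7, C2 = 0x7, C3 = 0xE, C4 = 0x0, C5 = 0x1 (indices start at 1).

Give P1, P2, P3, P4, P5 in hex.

ECB decryption: P_i = D(K, C_i).
P1: D(K, 0x7) = 0x6.
P2: D(K, 0x7) = 0x6.
P3: D(K, 0xE) = 0x5.
P4: D(K, 0x0) = 0x8.
P5: D(K, 0x1) = 0xA.

P1 = 0x6, P2 = 0x6, P3 = 0x5, P4 = 0x8, P5 = 0xA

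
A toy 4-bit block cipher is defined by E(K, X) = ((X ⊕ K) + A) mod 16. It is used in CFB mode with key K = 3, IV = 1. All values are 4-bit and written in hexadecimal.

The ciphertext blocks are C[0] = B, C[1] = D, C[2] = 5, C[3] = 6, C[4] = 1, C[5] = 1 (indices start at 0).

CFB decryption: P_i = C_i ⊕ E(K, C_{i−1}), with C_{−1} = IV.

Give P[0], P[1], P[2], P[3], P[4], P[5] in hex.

P[0]: E(K, 1) = C; B ⊕ C = 7.
P[1]: E(K, B) = 2; D ⊕ 2 = F.
P[2]: E(K, D) = 8; 5 ⊕ 8 = D.
P[3]: E(K, 5) = 0; 6 ⊕ 0 = 6.
P[4]: E(K, 6) = F; 1 ⊕ F = E.
P[5]: E(K, 1) = C; 1 ⊕ C = D.

P[0] = 7, P[1] = F, P[2] = D, P[3] = 6, P[4] = E, P[5] = D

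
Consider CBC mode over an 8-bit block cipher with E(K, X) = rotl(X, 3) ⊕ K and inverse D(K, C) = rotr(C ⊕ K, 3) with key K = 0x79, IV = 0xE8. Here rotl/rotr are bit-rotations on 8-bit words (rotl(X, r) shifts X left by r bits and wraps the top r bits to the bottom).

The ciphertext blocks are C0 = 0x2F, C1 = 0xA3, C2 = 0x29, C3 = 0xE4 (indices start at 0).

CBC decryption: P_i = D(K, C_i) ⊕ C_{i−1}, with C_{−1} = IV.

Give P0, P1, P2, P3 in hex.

P0: D(K, 0x2F) = 0xCA; 0xCA ⊕ 0xE8 = 0x22.
P1: D(K, 0xA3) = 0x5B; 0x5B ⊕ 0x2F = 0x74.
P2: D(K, 0x29) = 0x0A; 0x0A ⊕ 0xA3 = 0xA9.
P3: D(K, 0xE4) = 0xB3; 0xB3 ⊕ 0x29 = 0x9A.

P0 = 0x22, P1 = 0x74, P2 = 0xA9, P3 = 0x9A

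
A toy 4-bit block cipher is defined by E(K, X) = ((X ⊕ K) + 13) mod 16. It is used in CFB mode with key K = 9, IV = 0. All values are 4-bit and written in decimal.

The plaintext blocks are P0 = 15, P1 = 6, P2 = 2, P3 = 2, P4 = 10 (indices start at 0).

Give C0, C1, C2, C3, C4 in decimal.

CFB encryption: C_i = P_i ⊕ E(K, C_{i−1}), with C_{−1} = IV.
C0: E(K, 0) = 6; 15 ⊕ 6 = 9.
C1: E(K, 9) = 13; 6 ⊕ 13 = 11.
C2: E(K, 11) = 15; 2 ⊕ 15 = 13.
C3: E(K, 13) = 1; 2 ⊕ 1 = 3.
C4: E(K, 3) = 7; 10 ⊕ 7 = 13.

C0 = 9, C1 = 11, C2 = 13, C3 = 3, C4 = 13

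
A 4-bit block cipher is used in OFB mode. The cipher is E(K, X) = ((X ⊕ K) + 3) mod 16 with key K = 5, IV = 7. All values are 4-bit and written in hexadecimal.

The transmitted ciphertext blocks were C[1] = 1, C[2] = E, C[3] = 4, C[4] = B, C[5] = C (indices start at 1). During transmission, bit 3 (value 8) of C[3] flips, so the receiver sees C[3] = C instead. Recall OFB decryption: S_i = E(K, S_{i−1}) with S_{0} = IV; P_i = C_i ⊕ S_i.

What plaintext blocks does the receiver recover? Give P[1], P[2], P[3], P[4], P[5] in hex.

P[1] = 4, P[2] = D, P[3] = 5, P[4] = 4, P[5] = 1

Only C[3] changed, to C. In OFB, a change in C_i flips the same bit in P_i only; the keystream is unaffected. Decrypting the received ciphertext:
P[1]: S = E(K, 7) = 5; 1 ⊕ 5 = 4.
P[2]: S = E(K, 5) = 3; E ⊕ 3 = D.
P[3]: S = E(K, 3) = 9; C ⊕ 9 = 5.
P[4]: S = E(K, 9) = F; B ⊕ F = 4.
P[5]: S = E(K, F) = D; C ⊕ D = 1.
Blocks that differ from the original plaintext: P[3].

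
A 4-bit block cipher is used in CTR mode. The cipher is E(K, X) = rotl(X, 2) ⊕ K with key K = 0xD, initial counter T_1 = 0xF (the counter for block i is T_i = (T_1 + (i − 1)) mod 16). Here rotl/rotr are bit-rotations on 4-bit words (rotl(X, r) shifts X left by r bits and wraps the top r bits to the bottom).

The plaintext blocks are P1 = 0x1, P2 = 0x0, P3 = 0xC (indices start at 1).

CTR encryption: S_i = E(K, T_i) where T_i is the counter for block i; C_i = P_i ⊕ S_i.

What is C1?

C1 = 0x3

C1: T = 0xF, S = E(K, T) = 0x2; 0x1 ⊕ 0x2 = 0x3.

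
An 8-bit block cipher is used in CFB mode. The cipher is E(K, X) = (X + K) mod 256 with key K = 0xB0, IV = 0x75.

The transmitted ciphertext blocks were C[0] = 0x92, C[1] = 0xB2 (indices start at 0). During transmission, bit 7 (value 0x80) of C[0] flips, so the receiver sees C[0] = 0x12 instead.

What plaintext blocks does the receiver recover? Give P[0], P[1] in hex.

P[0] = 0x37, P[1] = 0x70

CFB decryption: P_i = C_i ⊕ E(K, C_{i−1}), with C_{−1} = IV.
Only C[0] changed, to 0x12. In CFB, a change in C_i flips the same bit in P_i and garbles P_{i+1}. Decrypting the received ciphertext:
P[0]: E(K, 0x75) = 0x25; 0x12 ⊕ 0x25 = 0x37.
P[1]: E(K, 0x12) = 0xC2; 0xB2 ⊕ 0xC2 = 0x70.
Blocks that differ from the original plaintext: P[0], P[1].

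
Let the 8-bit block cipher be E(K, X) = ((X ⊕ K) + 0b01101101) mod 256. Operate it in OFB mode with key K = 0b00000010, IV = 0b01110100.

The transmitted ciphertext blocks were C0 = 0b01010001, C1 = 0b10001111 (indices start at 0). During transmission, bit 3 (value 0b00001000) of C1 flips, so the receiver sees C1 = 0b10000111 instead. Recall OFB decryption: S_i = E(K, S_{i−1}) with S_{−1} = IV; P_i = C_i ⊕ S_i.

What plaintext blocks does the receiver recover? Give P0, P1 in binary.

Only C1 changed, to 0b10000111. In OFB, a change in C_i flips the same bit in P_i only; the keystream is unaffected. Decrypting the received ciphertext:
P0: S = E(K, 0b01110100) = 0b11100011; 0b01010001 ⊕ 0b11100011 = 0b10110010.
P1: S = E(K, 0b11100011) = 0b01001110; 0b10000111 ⊕ 0b01001110 = 0b11001001.
Blocks that differ from the original plaintext: P1.

P0 = 0b10110010, P1 = 0b11001001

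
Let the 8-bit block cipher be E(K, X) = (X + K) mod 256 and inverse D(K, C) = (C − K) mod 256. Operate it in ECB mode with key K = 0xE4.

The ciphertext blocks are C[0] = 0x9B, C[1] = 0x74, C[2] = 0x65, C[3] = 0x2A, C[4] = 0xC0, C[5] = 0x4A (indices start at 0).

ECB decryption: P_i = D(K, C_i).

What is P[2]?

P[2] = 0x81

P[2]: D(K, 0x65) = 0x81.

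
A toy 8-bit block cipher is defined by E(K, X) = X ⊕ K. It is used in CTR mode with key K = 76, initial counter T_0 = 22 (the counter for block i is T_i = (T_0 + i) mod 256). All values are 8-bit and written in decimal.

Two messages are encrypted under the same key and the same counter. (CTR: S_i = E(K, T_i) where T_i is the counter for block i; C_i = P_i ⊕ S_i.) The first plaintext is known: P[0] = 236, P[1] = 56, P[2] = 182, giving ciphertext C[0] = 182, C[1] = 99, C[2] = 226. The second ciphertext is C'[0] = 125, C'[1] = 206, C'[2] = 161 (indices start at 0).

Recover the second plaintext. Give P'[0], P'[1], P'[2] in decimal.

In CTR with a reused counter, both messages share the same keystream S_i, so C_i ⊕ C'_i = P_i ⊕ P'_i and thus P'_i = P_i ⊕ C_i ⊕ C'_i.
P'[0]: 236 ⊕ 182 ⊕ 125 = 39.
P'[1]: 56 ⊕ 99 ⊕ 206 = 149.
P'[2]: 182 ⊕ 226 ⊕ 161 = 245.

P'[0] = 39, P'[1] = 149, P'[2] = 245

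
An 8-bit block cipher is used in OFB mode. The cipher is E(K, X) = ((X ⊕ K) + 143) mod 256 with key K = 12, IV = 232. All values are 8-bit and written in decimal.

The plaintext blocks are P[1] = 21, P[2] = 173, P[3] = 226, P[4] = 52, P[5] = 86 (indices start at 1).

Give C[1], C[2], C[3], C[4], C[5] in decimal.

C[1] = 102, C[2] = 163, C[3] = 115, C[4] = 24, C[5] = 249

OFB encryption: S_i = E(K, S_{i−1}) with S_{0} = IV; C_i = P_i ⊕ S_i.
C[1]: S = E(K, 232) = 115; 21 ⊕ 115 = 102.
C[2]: S = E(K, 115) = 14; 173 ⊕ 14 = 163.
C[3]: S = E(K, 14) = 145; 226 ⊕ 145 = 115.
C[4]: S = E(K, 145) = 44; 52 ⊕ 44 = 24.
C[5]: S = E(K, 44) = 175; 86 ⊕ 175 = 249.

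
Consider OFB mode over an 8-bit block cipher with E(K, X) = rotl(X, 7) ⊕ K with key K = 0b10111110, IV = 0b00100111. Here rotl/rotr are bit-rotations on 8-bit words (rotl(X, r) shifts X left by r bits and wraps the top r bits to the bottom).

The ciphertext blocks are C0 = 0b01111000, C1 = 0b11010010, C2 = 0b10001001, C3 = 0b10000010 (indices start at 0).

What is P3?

P3 = 0b01101001

OFB decryption: S_i = E(K, S_{i−1}) with S_{−1} = IV; P_i = C_i ⊕ S_i.
P0: S = E(K, 0b00100111) = 0b00101101; 0b01111000 ⊕ 0b00101101 = 0b01010101.
P1: S = E(K, 0b00101101) = 0b00101000; 0b11010010 ⊕ 0b00101000 = 0b11111010.
P2: S = E(K, 0b00101000) = 0b10101010; 0b10001001 ⊕ 0b10101010 = 0b00100011.
P3: S = E(K, 0b10101010) = 0b11101011; 0b10000010 ⊕ 0b11101011 = 0b01101001.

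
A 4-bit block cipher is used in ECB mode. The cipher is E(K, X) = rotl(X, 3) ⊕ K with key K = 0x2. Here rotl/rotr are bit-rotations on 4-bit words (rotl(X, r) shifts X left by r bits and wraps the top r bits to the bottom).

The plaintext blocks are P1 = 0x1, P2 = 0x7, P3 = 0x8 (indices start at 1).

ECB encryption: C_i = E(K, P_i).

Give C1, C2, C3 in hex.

C1 = 0xA, C2 = 0x9, C3 = 0x6

C1: E(K, 0x1) = 0xA.
C2: E(K, 0x7) = 0x9.
C3: E(K, 0x8) = 0x6.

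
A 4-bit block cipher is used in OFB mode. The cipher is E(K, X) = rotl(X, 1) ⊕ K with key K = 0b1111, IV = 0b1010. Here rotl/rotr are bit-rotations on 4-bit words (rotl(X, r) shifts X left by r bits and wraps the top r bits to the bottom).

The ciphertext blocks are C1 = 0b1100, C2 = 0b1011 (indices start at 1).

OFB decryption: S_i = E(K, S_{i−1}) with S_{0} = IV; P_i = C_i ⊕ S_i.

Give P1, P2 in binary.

P1: S = E(K, 0b1010) = 0b1010; 0b1100 ⊕ 0b1010 = 0b0110.
P2: S = E(K, 0b1010) = 0b1010; 0b1011 ⊕ 0b1010 = 0b0001.

P1 = 0b0110, P2 = 0b0001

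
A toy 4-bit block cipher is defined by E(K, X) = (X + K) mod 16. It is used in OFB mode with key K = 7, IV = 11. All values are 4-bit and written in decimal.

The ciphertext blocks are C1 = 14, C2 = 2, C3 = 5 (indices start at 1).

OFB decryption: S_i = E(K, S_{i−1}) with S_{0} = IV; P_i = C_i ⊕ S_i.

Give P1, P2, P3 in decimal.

P1: S = E(K, 11) = 2; 14 ⊕ 2 = 12.
P2: S = E(K, 2) = 9; 2 ⊕ 9 = 11.
P3: S = E(K, 9) = 0; 5 ⊕ 0 = 5.

P1 = 12, P2 = 11, P3 = 5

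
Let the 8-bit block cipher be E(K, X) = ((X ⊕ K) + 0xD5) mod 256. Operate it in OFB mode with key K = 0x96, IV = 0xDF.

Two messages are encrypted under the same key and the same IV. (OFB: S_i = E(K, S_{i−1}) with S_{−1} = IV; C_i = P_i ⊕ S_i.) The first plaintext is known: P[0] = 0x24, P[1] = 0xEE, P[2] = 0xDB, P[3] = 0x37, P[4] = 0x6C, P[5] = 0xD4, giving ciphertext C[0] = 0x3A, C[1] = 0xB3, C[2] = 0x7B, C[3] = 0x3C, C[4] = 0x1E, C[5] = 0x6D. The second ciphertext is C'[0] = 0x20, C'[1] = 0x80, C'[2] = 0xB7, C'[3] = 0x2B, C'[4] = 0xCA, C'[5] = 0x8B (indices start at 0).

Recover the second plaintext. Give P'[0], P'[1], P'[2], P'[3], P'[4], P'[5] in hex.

In OFB with a reused IV, both messages share the same keystream S_i, so C_i ⊕ C'_i = P_i ⊕ P'_i and thus P'_i = P_i ⊕ C_i ⊕ C'_i.
P'[0]: 0x24 ⊕ 0x3A ⊕ 0x20 = 0x3E.
P'[1]: 0xEE ⊕ 0xB3 ⊕ 0x80 = 0xDD.
P'[2]: 0xDB ⊕ 0x7B ⊕ 0xB7 = 0x17.
P'[3]: 0x37 ⊕ 0x3C ⊕ 0x2B = 0x20.
P'[4]: 0x6C ⊕ 0x1E ⊕ 0xCA = 0xB8.
P'[5]: 0xD4 ⊕ 0x6D ⊕ 0x8B = 0x32.

P'[0] = 0x3E, P'[1] = 0xDD, P'[2] = 0x17, P'[3] = 0x20, P'[4] = 0xB8, P'[5] = 0x32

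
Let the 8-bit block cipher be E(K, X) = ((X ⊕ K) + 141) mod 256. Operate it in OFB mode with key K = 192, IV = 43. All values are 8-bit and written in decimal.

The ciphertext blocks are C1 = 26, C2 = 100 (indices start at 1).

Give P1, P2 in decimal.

P1 = 98, P2 = 33

OFB decryption: S_i = E(K, S_{i−1}) with S_{0} = IV; P_i = C_i ⊕ S_i.
P1: S = E(K, 43) = 120; 26 ⊕ 120 = 98.
P2: S = E(K, 120) = 69; 100 ⊕ 69 = 33.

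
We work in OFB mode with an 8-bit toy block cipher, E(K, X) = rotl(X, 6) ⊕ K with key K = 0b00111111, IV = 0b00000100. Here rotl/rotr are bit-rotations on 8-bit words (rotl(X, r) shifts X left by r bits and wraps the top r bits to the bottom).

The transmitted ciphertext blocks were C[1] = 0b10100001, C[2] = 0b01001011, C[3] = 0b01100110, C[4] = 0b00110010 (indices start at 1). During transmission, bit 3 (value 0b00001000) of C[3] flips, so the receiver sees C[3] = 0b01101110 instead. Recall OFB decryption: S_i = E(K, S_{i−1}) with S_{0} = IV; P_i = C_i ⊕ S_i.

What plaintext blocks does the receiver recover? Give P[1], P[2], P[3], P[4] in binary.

P[1] = 0b10011111, P[2] = 0b11111011, P[3] = 0b01111101, P[4] = 0b11001001

Only C[3] changed, to 0b01101110. In OFB, a change in C_i flips the same bit in P_i only; the keystream is unaffected. Decrypting the received ciphertext:
P[1]: S = E(K, 0b00000100) = 0b00111110; 0b10100001 ⊕ 0b00111110 = 0b10011111.
P[2]: S = E(K, 0b00111110) = 0b10110000; 0b01001011 ⊕ 0b10110000 = 0b11111011.
P[3]: S = E(K, 0b10110000) = 0b00010011; 0b01101110 ⊕ 0b00010011 = 0b01111101.
P[4]: S = E(K, 0b00010011) = 0b11111011; 0b00110010 ⊕ 0b11111011 = 0b11001001.
Blocks that differ from the original plaintext: P[3].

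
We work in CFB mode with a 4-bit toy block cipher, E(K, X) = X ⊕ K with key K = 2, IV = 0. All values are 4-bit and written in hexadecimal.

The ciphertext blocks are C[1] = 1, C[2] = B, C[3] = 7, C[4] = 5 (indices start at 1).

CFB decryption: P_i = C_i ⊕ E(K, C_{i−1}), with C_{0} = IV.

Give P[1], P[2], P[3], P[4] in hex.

P[1] = 3, P[2] = 8, P[3] = E, P[4] = 0

P[1]: E(K, 0) = 2; 1 ⊕ 2 = 3.
P[2]: E(K, 1) = 3; B ⊕ 3 = 8.
P[3]: E(K, B) = 9; 7 ⊕ 9 = E.
P[4]: E(K, 7) = 5; 5 ⊕ 5 = 0.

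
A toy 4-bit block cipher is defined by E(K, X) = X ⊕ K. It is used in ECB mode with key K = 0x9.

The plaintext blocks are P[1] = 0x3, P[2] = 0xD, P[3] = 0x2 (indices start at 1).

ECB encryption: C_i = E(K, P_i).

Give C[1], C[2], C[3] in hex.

C[1]: E(K, 0x3) = 0xA.
C[2]: E(K, 0xD) = 0x4.
C[3]: E(K, 0x2) = 0xB.

C[1] = 0xA, C[2] = 0x4, C[3] = 0xB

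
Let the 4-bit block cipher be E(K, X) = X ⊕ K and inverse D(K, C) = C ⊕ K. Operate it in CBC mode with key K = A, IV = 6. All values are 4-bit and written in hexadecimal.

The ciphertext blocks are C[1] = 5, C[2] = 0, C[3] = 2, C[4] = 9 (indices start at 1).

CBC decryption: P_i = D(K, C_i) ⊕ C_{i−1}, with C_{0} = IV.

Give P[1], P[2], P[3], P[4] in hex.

P[1]: D(K, 5) = F; F ⊕ 6 = 9.
P[2]: D(K, 0) = A; A ⊕ 5 = F.
P[3]: D(K, 2) = 8; 8 ⊕ 0 = 8.
P[4]: D(K, 9) = 3; 3 ⊕ 2 = 1.

P[1] = 9, P[2] = F, P[3] = 8, P[4] = 1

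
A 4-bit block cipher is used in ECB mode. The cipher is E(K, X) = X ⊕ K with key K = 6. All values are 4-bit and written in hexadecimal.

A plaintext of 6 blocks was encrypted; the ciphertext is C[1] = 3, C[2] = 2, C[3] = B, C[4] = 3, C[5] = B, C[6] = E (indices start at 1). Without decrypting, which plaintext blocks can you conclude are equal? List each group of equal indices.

ECB encrypts each block independently with the same key, so equal ciphertext blocks imply equal plaintext blocks.
C[1] = C[4] = 3, so P[1] = P[4].
C[3] = C[5] = B, so P[3] = P[5].

P[1] = P[4]; P[3] = P[5]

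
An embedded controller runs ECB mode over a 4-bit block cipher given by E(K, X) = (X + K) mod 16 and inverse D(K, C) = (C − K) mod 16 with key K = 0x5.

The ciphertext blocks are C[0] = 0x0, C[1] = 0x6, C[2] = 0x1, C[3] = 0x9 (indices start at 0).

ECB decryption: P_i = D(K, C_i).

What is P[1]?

P[1]: D(K, 0x6) = 0x1.

P[1] = 0x1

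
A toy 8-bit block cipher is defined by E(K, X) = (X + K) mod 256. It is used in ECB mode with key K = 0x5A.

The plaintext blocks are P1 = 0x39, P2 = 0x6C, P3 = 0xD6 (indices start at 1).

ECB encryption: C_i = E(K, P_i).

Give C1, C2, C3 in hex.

C1 = 0x93, C2 = 0xC6, C3 = 0x30

C1: E(K, 0x39) = 0x93.
C2: E(K, 0x6C) = 0xC6.
C3: E(K, 0xD6) = 0x30.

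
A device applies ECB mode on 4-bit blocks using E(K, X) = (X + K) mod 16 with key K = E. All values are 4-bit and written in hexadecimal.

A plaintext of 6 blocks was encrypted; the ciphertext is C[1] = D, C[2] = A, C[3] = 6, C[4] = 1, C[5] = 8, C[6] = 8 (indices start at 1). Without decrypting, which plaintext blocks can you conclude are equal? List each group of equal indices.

ECB encrypts each block independently with the same key, so equal ciphertext blocks imply equal plaintext blocks.
C[5] = C[6] = 8, so P[5] = P[6].

P[5] = P[6]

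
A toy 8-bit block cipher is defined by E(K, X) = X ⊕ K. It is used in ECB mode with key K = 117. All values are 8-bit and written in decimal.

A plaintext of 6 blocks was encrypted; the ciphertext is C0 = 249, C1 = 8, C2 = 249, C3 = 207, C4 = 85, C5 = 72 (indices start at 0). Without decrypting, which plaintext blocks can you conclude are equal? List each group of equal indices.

ECB encrypts each block independently with the same key, so equal ciphertext blocks imply equal plaintext blocks.
C0 = C2 = 249, so P0 = P2.

P0 = P2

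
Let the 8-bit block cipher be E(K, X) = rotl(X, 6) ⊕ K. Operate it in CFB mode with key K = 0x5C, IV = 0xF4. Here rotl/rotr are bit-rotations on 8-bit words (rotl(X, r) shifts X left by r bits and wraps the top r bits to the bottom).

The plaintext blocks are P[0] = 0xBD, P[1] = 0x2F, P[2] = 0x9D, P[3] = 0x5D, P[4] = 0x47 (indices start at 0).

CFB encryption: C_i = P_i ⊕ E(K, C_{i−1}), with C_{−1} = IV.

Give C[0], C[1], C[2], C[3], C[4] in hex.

C[0] = 0xDC, C[1] = 0x44, C[2] = 0xD0, C[3] = 0x35, C[4] = 0x56

C[0]: E(K, 0xF4) = 0x61; 0xBD ⊕ 0x61 = 0xDC.
C[1]: E(K, 0xDC) = 0x6B; 0x2F ⊕ 0x6B = 0x44.
C[2]: E(K, 0x44) = 0x4D; 0x9D ⊕ 0x4D = 0xD0.
C[3]: E(K, 0xD0) = 0x68; 0x5D ⊕ 0x68 = 0x35.
C[4]: E(K, 0x35) = 0x11; 0x47 ⊕ 0x11 = 0x56.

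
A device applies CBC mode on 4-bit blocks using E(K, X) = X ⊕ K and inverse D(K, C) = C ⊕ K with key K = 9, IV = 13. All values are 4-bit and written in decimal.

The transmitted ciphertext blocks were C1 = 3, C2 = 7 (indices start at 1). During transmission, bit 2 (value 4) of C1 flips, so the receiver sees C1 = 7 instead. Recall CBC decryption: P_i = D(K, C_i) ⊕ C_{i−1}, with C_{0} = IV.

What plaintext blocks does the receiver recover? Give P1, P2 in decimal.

P1 = 3, P2 = 9

Only C1 changed, to 7. In CBC, a change in C_i garbles P_i and flips the same bit in P_{i+1}. Decrypting the received ciphertext:
P1: D(K, 7) = 14; 14 ⊕ 13 = 3.
P2: D(K, 7) = 14; 14 ⊕ 7 = 9.
Blocks that differ from the original plaintext: P1, P2.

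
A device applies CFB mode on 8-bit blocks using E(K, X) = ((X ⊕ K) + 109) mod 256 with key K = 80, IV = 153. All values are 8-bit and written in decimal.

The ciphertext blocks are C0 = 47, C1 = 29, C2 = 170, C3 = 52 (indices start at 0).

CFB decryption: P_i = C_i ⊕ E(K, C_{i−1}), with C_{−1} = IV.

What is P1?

P1 = 241

P1: E(K, 47) = 236; 29 ⊕ 236 = 241.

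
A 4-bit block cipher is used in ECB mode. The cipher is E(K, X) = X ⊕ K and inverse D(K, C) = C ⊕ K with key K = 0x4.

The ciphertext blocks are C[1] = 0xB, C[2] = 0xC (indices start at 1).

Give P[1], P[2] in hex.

P[1] = 0xF, P[2] = 0x8

ECB decryption: P_i = D(K, C_i).
P[1]: D(K, 0xB) = 0xF.
P[2]: D(K, 0xC) = 0x8.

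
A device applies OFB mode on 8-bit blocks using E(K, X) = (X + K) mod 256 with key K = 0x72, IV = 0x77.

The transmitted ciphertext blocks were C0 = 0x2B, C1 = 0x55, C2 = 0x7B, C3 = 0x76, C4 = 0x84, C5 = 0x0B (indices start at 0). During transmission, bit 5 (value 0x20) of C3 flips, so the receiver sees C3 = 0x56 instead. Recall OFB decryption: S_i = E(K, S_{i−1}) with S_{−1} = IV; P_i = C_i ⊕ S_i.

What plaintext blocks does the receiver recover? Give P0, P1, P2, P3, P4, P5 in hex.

Only C3 changed, to 0x56. In OFB, a change in C_i flips the same bit in P_i only; the keystream is unaffected. Decrypting the received ciphertext:
P0: S = E(K, 0x77) = 0xE9; 0x2B ⊕ 0xE9 = 0xC2.
P1: S = E(K, 0xE9) = 0x5B; 0x55 ⊕ 0x5B = 0x0E.
P2: S = E(K, 0x5B) = 0xCD; 0x7B ⊕ 0xCD = 0xB6.
P3: S = E(K, 0xCD) = 0x3F; 0x56 ⊕ 0x3F = 0x69.
P4: S = E(K, 0x3F) = 0xB1; 0x84 ⊕ 0xB1 = 0x35.
P5: S = E(K, 0xB1) = 0x23; 0x0B ⊕ 0x23 = 0x28.
Blocks that differ from the original plaintext: P3.

P0 = 0xC2, P1 = 0x0E, P2 = 0xB6, P3 = 0x69, P4 = 0x35, P5 = 0x28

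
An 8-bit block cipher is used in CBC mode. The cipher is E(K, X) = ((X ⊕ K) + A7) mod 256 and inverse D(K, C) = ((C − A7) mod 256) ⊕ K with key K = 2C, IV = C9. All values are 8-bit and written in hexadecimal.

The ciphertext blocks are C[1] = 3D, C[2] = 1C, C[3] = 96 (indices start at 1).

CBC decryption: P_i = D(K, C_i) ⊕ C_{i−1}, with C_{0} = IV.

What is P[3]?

P[3]: D(K, 96) = C3; C3 ⊕ 1C = DF.

P[3] = DF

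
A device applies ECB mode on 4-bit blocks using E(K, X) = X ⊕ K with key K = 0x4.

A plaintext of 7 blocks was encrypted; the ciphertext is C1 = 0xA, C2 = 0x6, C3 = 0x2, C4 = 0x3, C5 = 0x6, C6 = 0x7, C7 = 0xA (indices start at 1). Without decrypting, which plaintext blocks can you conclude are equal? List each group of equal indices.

ECB encrypts each block independently with the same key, so equal ciphertext blocks imply equal plaintext blocks.
C1 = C7 = 0xA, so P1 = P7.
C2 = C5 = 0x6, so P2 = P5.

P1 = P7; P2 = P5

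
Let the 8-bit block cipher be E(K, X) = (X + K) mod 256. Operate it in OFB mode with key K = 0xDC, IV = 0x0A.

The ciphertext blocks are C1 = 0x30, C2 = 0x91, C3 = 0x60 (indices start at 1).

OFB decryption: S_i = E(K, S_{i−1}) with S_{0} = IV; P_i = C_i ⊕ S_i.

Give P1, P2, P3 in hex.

P1 = 0xD6, P2 = 0x53, P3 = 0xFE

P1: S = E(K, 0x0A) = 0xE6; 0x30 ⊕ 0xE6 = 0xD6.
P2: S = E(K, 0xE6) = 0xC2; 0x91 ⊕ 0xC2 = 0x53.
P3: S = E(K, 0xC2) = 0x9E; 0x60 ⊕ 0x9E = 0xFE.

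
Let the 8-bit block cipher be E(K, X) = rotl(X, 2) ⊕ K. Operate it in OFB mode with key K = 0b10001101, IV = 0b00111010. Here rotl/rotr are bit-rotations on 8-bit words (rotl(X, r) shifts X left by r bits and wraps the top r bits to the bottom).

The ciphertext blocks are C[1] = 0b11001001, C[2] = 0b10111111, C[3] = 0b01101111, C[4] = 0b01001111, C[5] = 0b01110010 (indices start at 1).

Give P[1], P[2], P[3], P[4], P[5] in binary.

P[1] = 0b10101100, P[2] = 0b10100111, P[3] = 0b10000010, P[4] = 0b01110101, P[5] = 0b00010111

OFB decryption: S_i = E(K, S_{i−1}) with S_{0} = IV; P_i = C_i ⊕ S_i.
P[1]: S = E(K, 0b00111010) = 0b01100101; 0b11001001 ⊕ 0b01100101 = 0b10101100.
P[2]: S = E(K, 0b01100101) = 0b00011000; 0b10111111 ⊕ 0b00011000 = 0b10100111.
P[3]: S = E(K, 0b00011000) = 0b11101101; 0b01101111 ⊕ 0b11101101 = 0b10000010.
P[4]: S = E(K, 0b11101101) = 0b00111010; 0b01001111 ⊕ 0b00111010 = 0b01110101.
P[5]: S = E(K, 0b00111010) = 0b01100101; 0b01110010 ⊕ 0b01100101 = 0b00010111.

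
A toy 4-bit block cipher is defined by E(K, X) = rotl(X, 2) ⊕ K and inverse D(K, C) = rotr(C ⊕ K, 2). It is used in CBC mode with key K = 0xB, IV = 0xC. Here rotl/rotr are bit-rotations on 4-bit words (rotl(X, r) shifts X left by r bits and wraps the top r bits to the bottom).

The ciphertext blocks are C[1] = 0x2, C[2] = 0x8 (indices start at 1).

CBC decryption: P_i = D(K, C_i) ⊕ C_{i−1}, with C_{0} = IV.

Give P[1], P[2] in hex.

P[1]: D(K, 0x2) = 0x6; 0x6 ⊕ 0xC = 0xA.
P[2]: D(K, 0x8) = 0xC; 0xC ⊕ 0x2 = 0xE.

P[1] = 0xA, P[2] = 0xE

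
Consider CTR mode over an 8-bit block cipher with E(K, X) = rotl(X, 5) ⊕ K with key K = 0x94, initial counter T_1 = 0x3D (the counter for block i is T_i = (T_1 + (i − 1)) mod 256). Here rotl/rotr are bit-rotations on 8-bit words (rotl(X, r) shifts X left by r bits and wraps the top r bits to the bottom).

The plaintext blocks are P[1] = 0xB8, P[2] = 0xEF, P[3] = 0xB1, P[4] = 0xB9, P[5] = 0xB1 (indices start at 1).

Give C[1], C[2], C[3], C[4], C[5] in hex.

C[1] = 0x8B, C[2] = 0xBC, C[3] = 0xC2, C[4] = 0x25, C[5] = 0x0D

CTR encryption: S_i = E(K, T_i) where T_i is the counter for block i; C_i = P_i ⊕ S_i.
C[1]: T = 0x3D, S = E(K, T) = 0x33; 0xB8 ⊕ 0x33 = 0x8B.
C[2]: T = 0x3E, S = E(K, T) = 0x53; 0xEF ⊕ 0x53 = 0xBC.
C[3]: T = 0x3F, S = E(K, T) = 0x73; 0xB1 ⊕ 0x73 = 0xC2.
C[4]: T = 0x40, S = E(K, T) = 0x9C; 0xB9 ⊕ 0x9C = 0x25.
C[5]: T = 0x41, S = E(K, T) = 0xBC; 0xB1 ⊕ 0xBC = 0x0D.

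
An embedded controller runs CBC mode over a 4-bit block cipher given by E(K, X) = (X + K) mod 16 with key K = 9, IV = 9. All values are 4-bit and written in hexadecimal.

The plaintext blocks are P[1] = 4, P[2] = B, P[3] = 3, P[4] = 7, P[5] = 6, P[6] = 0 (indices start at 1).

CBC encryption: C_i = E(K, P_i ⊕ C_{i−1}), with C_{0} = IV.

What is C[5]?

C[5] = D

C[1]: P[1] ⊕ 9 = D; E(K, D) = 6.
C[2]: P[2] ⊕ 6 = D; E(K, D) = 6.
C[3]: P[3] ⊕ 6 = 5; E(K, 5) = E.
C[4]: P[4] ⊕ E = 9; E(K, 9) = 2.
C[5]: P[5] ⊕ 2 = 4; E(K, 4) = D.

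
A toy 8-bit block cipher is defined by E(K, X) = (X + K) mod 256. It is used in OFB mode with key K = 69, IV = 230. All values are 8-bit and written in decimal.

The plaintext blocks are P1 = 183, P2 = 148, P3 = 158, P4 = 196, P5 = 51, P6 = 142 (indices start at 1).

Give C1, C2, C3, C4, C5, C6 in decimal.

OFB encryption: S_i = E(K, S_{i−1}) with S_{0} = IV; C_i = P_i ⊕ S_i.
C1: S = E(K, 230) = 43; 183 ⊕ 43 = 156.
C2: S = E(K, 43) = 112; 148 ⊕ 112 = 228.
C3: S = E(K, 112) = 181; 158 ⊕ 181 = 43.
C4: S = E(K, 181) = 250; 196 ⊕ 250 = 62.
C5: S = E(K, 250) = 63; 51 ⊕ 63 = 12.
C6: S = E(K, 63) = 132; 142 ⊕ 132 = 10.

C1 = 156, C2 = 228, C3 = 43, C4 = 62, C5 = 12, C6 = 10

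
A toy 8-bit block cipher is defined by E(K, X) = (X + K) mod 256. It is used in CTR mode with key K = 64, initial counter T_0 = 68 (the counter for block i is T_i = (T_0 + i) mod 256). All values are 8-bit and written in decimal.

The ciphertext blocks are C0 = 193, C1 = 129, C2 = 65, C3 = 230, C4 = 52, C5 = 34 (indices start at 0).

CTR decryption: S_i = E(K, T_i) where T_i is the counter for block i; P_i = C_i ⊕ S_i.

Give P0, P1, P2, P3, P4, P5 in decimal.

P0 = 69, P1 = 4, P2 = 199, P3 = 97, P4 = 188, P5 = 171

P0: T = 68, S = E(K, T) = 132; 193 ⊕ 132 = 69.
P1: T = 69, S = E(K, T) = 133; 129 ⊕ 133 = 4.
P2: T = 70, S = E(K, T) = 134; 65 ⊕ 134 = 199.
P3: T = 71, S = E(K, T) = 135; 230 ⊕ 135 = 97.
P4: T = 72, S = E(K, T) = 136; 52 ⊕ 136 = 188.
P5: T = 73, S = E(K, T) = 137; 34 ⊕ 137 = 171.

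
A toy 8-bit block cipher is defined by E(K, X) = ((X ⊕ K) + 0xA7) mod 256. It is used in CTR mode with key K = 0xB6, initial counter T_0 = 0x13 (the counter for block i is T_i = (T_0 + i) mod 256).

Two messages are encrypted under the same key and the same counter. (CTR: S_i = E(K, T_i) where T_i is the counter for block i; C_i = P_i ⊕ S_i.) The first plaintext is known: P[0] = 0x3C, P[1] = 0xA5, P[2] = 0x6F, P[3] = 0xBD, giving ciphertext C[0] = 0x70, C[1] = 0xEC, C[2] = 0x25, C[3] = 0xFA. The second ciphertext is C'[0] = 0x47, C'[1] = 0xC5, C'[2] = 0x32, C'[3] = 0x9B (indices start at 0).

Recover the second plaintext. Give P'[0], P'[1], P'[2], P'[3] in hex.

In CTR with a reused counter, both messages share the same keystream S_i, so C_i ⊕ C'_i = P_i ⊕ P'_i and thus P'_i = P_i ⊕ C_i ⊕ C'_i.
P'[0]: 0x3C ⊕ 0x70 ⊕ 0x47 = 0x0B.
P'[1]: 0xA5 ⊕ 0xEC ⊕ 0xC5 = 0x8C.
P'[2]: 0x6F ⊕ 0x25 ⊕ 0x32 = 0x78.
P'[3]: 0xBD ⊕ 0xFA ⊕ 0x9B = 0xDC.

P'[0] = 0x0B, P'[1] = 0x8C, P'[2] = 0x78, P'[3] = 0xDC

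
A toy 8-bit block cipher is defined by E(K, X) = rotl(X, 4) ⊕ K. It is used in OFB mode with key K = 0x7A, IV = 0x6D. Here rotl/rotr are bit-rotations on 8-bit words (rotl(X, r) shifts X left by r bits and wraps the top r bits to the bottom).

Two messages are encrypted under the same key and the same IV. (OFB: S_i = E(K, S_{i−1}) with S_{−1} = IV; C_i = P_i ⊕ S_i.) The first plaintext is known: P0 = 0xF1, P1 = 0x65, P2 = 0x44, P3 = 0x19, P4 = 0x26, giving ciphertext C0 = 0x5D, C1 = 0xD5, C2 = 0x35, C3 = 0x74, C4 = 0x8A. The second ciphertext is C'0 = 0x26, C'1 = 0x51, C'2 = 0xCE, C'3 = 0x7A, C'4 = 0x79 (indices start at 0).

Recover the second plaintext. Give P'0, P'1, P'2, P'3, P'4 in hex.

P'0 = 0x8A, P'1 = 0xE1, P'2 = 0xBF, P'3 = 0x17, P'4 = 0xD5

In OFB with a reused IV, both messages share the same keystream S_i, so C_i ⊕ C'_i = P_i ⊕ P'_i and thus P'_i = P_i ⊕ C_i ⊕ C'_i.
P'0: 0xF1 ⊕ 0x5D ⊕ 0x26 = 0x8A.
P'1: 0x65 ⊕ 0xD5 ⊕ 0x51 = 0xE1.
P'2: 0x44 ⊕ 0x35 ⊕ 0xCE = 0xBF.
P'3: 0x19 ⊕ 0x74 ⊕ 0x7A = 0x17.
P'4: 0x26 ⊕ 0x8A ⊕ 0x79 = 0xD5.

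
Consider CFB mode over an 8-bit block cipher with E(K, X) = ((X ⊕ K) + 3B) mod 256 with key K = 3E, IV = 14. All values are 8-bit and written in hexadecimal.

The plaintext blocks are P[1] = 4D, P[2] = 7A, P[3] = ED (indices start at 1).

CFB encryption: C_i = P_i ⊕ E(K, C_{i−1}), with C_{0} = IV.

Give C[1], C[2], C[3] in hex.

C[1] = 28, C[2] = 2B, C[3] = BD

C[1]: E(K, 14) = 65; 4D ⊕ 65 = 28.
C[2]: E(K, 28) = 51; 7A ⊕ 51 = 2B.
C[3]: E(K, 2B) = 50; ED ⊕ 50 = BD.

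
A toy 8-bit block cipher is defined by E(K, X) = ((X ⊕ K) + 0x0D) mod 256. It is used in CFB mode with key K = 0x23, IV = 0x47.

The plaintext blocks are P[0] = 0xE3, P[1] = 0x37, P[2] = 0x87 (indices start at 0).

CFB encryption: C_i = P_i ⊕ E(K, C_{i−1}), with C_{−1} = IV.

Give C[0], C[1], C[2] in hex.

C[0] = 0x92, C[1] = 0x89, C[2] = 0x30

C[0]: E(K, 0x47) = 0x71; 0xE3 ⊕ 0x71 = 0x92.
C[1]: E(K, 0x92) = 0xBE; 0x37 ⊕ 0xBE = 0x89.
C[2]: E(K, 0x89) = 0xB7; 0x87 ⊕ 0xB7 = 0x30.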